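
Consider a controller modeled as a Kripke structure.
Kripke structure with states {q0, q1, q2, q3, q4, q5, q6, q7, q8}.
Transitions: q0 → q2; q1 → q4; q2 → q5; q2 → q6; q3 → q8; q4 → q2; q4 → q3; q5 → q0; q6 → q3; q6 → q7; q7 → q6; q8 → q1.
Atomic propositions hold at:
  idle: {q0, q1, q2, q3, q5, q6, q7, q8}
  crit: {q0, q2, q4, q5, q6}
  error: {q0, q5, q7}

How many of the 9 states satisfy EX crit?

Sat(EX crit) = {s : some successor in {q0, q2, q4, q5, q6}} = {q0, q1, q2, q4, q5, q7}
|Sat(EX crit)| = |{q0, q1, q2, q4, q5, q7}| = 6.

6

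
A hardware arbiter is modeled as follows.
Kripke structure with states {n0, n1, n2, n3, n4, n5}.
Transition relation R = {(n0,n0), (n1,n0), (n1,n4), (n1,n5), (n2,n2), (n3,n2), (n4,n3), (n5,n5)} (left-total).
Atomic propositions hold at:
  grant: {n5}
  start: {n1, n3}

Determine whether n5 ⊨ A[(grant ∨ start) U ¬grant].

Sat(grant ∨ start) = {n1, n3, n5}
Sat(¬grant) = {n0, n1, n2, n3, n4}
A[(grant ∨ start) U ¬grant]: least fixpoint, start Z0 = Sat(¬grant) = {n0, n1, n2, n3, n4}, add states in Sat(grant ∨ start) with every successor in Z. Already a fixed point.
Sat(A[(grant ∨ start) U ¬grant]) = {n0, n1, n2, n3, n4}
n5 ∉ Sat(A[(grant ∨ start) U ¬grant]) = {n0, n1, n2, n3, n4}, so the formula does not hold at n5.

No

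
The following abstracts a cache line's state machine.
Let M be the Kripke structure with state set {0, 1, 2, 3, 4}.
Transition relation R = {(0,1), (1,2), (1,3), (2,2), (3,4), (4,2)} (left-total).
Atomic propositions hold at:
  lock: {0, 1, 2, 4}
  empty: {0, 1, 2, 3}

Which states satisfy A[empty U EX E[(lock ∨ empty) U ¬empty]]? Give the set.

{0, 1, 3}

Sat(lock ∨ empty) = {0, 1, 2, 3, 4}
Sat(¬empty) = {4}
E[(lock ∨ empty) U ¬empty]: least fixpoint, start Z0 = Sat(¬empty) = {4}, add states in Sat(lock ∨ empty) with some successor in Z. Z1 = {3, 4}; Z2 = {1, 3, 4}; Z3 = {0, 1, 3, 4}; fixed.
Sat(E[(lock ∨ empty) U ¬empty]) = {0, 1, 3, 4}
Sat(EX E[(lock ∨ empty) U ¬empty]) = {s : some successor in {0, 1, 3, 4}} = {0, 1, 3}
A[empty U EX E[(lock ∨ empty) U ¬empty]]: least fixpoint, start Z0 = Sat(EX E[(lock ∨ empty) U ¬empty]) = {0, 1, 3}, add states in Sat(empty) with every successor in Z. Already a fixed point.
Sat(A[empty U EX E[(lock ∨ empty) U ¬empty]]) = {0, 1, 3}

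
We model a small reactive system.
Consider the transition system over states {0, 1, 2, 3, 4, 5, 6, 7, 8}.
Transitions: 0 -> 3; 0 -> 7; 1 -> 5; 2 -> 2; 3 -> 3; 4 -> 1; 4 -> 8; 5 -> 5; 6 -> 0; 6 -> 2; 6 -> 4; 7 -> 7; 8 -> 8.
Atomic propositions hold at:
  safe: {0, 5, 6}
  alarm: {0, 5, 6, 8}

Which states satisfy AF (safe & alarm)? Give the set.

Sat(safe & alarm) = {0, 5, 6}
AF (safe & alarm): least fixpoint, start Z0 = {0, 5, 6}, add states with every successor in Z. Z1 = {0, 1, 5, 6}; fixed.
Sat(AF (safe & alarm)) = {0, 1, 5, 6}

{0, 1, 5, 6}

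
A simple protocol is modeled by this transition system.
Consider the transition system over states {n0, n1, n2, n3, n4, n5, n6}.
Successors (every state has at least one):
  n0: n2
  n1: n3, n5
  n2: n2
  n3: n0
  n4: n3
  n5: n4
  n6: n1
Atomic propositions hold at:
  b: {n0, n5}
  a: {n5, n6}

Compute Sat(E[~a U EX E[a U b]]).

{n1, n3, n4}

Sat(~a) = {n0, n1, n2, n3, n4}
E[a U b]: least fixpoint, start Z0 = Sat(b) = {n0, n5}, add states in Sat(a) with some successor in Z. Already a fixed point.
Sat(E[a U b]) = {n0, n5}
Sat(EX E[a U b]) = {s : some successor in {n0, n5}} = {n1, n3}
E[~a U EX E[a U b]]: least fixpoint, start Z0 = Sat(EX E[a U b]) = {n1, n3}, add states in Sat(~a) with some successor in Z. Z1 = {n1, n3, n4}; fixed.
Sat(E[~a U EX E[a U b]]) = {n1, n3, n4}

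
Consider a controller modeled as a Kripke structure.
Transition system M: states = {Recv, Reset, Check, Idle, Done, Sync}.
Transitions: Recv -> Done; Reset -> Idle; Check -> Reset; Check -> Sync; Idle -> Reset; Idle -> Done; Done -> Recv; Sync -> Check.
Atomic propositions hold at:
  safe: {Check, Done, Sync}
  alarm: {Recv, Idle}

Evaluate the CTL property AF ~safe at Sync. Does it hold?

No

Sat(~safe) = {Recv, Reset, Idle}
AF ~safe: least fixpoint, start Z0 = {Recv, Reset, Idle}, add states with every successor in Z. Z1 = {Recv, Reset, Idle, Done}; fixed.
Sat(AF ~safe) = {Recv, Reset, Idle, Done}
Sync ∉ Sat(AF ~safe) = {Recv, Reset, Idle, Done}, so the formula does not hold at Sync.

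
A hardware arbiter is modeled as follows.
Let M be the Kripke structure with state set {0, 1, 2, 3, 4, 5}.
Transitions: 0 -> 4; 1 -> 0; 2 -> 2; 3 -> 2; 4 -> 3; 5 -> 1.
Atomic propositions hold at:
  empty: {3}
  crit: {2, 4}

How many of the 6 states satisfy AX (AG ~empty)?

2

Sat(~empty) = {0, 1, 2, 4, 5}
AG ~empty: greatest fixpoint, start Z0 = {0, 1, 2, 4, 5}, keep only states in Sat with every successor in Z. Z1 = {0, 1, 2, 5}; Z2 = {1, 2, 5}; Z3 = {2, 5}; Z4 = {2}; fixed.
Sat(AG ~empty) = {2}
Sat(AX (AG ~empty)) = {s : every successor in {2}} = {2, 3}
|Sat(AX (AG ~empty))| = |{2, 3}| = 2.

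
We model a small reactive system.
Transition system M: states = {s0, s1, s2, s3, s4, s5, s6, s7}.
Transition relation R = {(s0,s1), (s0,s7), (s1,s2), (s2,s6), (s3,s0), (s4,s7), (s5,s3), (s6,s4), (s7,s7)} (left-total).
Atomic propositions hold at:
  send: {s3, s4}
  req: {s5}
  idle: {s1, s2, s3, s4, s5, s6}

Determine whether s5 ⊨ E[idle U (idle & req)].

Sat(idle & req) = {s5}
E[idle U (idle & req)]: least fixpoint, start Z0 = Sat((idle & req)) = {s5}, add states in Sat(idle) with some successor in Z. Already a fixed point.
Sat(E[idle U (idle & req)]) = {s5}
s5 ∈ Sat(E[idle U (idle & req)]) = {s5}, so the formula holds at s5.

Yes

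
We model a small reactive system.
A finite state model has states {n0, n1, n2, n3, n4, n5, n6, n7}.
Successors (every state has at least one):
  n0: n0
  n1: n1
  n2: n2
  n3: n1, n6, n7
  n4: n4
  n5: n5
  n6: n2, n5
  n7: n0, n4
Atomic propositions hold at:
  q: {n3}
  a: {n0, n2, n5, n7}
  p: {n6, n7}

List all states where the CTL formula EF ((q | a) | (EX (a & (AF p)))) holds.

Sat(q | a) = {n0, n2, n3, n5, n7}
AF p: least fixpoint, start Z0 = {n6, n7}, add states with every successor in Z. Already a fixed point.
Sat(AF p) = {n6, n7}
Sat(a & (AF p)) = {n7}
Sat(EX (a & (AF p))) = {s : some successor in {n7}} = {n3}
Sat((q | a) | (EX (a & (AF p)))) = {n0, n2, n3, n5, n7}
EF ((q | a) | (EX (a & (AF p)))): least fixpoint, start Z0 = {n0, n2, n3, n5, n7}, add states with some successor in Z. Z1 = {n0, n2, n3, n5, n6, n7}; fixed.
Sat(EF ((q | a) | (EX (a & (AF p))))) = {n0, n2, n3, n5, n6, n7}

{n0, n2, n3, n5, n6, n7}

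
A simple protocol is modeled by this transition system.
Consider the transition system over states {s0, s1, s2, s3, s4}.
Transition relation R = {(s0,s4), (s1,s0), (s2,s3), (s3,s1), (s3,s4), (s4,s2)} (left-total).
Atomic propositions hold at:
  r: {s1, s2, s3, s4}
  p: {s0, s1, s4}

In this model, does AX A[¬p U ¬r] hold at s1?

Yes

Sat(¬p) = {s2, s3}
Sat(¬r) = {s0}
A[¬p U ¬r]: least fixpoint, start Z0 = Sat(¬r) = {s0}, add states in Sat(¬p) with every successor in Z. Already a fixed point.
Sat(A[¬p U ¬r]) = {s0}
Sat(AX A[¬p U ¬r]) = {s : every successor in {s0}} = {s1}
s1 ∈ Sat(AX A[¬p U ¬r]) = {s1}, so the formula holds at s1.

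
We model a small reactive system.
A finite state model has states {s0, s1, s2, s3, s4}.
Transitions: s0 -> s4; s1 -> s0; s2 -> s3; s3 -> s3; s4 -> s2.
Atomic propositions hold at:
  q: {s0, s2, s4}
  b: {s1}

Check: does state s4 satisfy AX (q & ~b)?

Sat(~b) = {s0, s2, s3, s4}
Sat(q & ~b) = {s0, s2, s4}
Sat(AX (q & ~b)) = {s : every successor in {s0, s2, s4}} = {s0, s1, s4}
s4 ∈ Sat(AX (q & ~b)) = {s0, s1, s4}, so the formula holds at s4.

Yes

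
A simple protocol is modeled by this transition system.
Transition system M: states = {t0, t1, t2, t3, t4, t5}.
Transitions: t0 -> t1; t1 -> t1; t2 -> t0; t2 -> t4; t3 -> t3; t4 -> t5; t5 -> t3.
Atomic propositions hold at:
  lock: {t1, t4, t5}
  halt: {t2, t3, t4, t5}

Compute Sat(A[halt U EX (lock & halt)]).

Sat(lock & halt) = {t4, t5}
Sat(EX (lock & halt)) = {s : some successor in {t4, t5}} = {t2, t4}
A[halt U EX (lock & halt)]: least fixpoint, start Z0 = Sat(EX (lock & halt)) = {t2, t4}, add states in Sat(halt) with every successor in Z. Already a fixed point.
Sat(A[halt U EX (lock & halt)]) = {t2, t4}

{t2, t4}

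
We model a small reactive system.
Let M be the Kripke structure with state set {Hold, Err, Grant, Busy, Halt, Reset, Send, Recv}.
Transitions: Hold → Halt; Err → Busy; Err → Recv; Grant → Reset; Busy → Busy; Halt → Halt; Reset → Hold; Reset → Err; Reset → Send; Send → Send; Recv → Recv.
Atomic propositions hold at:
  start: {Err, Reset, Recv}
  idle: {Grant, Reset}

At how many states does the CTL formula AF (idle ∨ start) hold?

Sat(idle ∨ start) = {Err, Grant, Reset, Recv}
AF (idle ∨ start): least fixpoint, start Z0 = {Err, Grant, Reset, Recv}, add states with every successor in Z. Already a fixed point.
Sat(AF (idle ∨ start)) = {Err, Grant, Reset, Recv}
|Sat(AF (idle ∨ start))| = |{Err, Grant, Reset, Recv}| = 4.

4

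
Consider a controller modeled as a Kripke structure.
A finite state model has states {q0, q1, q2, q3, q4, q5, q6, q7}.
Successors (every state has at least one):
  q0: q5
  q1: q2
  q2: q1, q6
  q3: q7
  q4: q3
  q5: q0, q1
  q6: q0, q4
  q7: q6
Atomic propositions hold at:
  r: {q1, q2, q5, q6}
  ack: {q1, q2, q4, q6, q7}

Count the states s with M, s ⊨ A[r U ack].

A[r U ack]: least fixpoint, start Z0 = Sat(ack) = {q1, q2, q4, q6, q7}, add states in Sat(r) with every successor in Z. Already a fixed point.
Sat(A[r U ack]) = {q1, q2, q4, q6, q7}
|Sat(A[r U ack])| = |{q1, q2, q4, q6, q7}| = 5.

5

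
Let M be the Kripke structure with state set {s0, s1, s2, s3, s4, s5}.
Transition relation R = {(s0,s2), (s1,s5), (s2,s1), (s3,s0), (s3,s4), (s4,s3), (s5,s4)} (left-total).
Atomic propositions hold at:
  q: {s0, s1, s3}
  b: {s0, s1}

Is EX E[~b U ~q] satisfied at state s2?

No

Sat(~b) = {s2, s3, s4, s5}
Sat(~q) = {s2, s4, s5}
E[~b U ~q]: least fixpoint, start Z0 = Sat(~q) = {s2, s4, s5}, add states in Sat(~b) with some successor in Z. Z1 = {s2, s3, s4, s5}; fixed.
Sat(E[~b U ~q]) = {s2, s3, s4, s5}
Sat(EX E[~b U ~q]) = {s : some successor in {s2, s3, s4, s5}} = {s0, s1, s3, s4, s5}
s2 ∉ Sat(EX E[~b U ~q]) = {s0, s1, s3, s4, s5}, so the formula does not hold at s2.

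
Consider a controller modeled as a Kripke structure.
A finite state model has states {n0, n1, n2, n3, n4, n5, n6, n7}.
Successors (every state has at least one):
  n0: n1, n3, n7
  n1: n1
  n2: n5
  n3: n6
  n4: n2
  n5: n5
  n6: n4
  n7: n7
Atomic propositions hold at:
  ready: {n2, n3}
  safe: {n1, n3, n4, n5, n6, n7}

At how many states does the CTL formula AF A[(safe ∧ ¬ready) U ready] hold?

4

Sat(¬ready) = {n0, n1, n4, n5, n6, n7}
Sat(safe ∧ ¬ready) = {n1, n4, n5, n6, n7}
A[(safe ∧ ¬ready) U ready]: least fixpoint, start Z0 = Sat(ready) = {n2, n3}, add states in Sat(safe ∧ ¬ready) with every successor in Z. Z1 = {n2, n3, n4}; Z2 = {n2, n3, n4, n6}; fixed.
Sat(A[(safe ∧ ¬ready) U ready]) = {n2, n3, n4, n6}
AF A[(safe ∧ ¬ready) U ready]: least fixpoint, start Z0 = {n2, n3, n4, n6}, add states with every successor in Z. Already a fixed point.
Sat(AF A[(safe ∧ ¬ready) U ready]) = {n2, n3, n4, n6}
|Sat(AF A[(safe ∧ ¬ready) U ready])| = |{n2, n3, n4, n6}| = 4.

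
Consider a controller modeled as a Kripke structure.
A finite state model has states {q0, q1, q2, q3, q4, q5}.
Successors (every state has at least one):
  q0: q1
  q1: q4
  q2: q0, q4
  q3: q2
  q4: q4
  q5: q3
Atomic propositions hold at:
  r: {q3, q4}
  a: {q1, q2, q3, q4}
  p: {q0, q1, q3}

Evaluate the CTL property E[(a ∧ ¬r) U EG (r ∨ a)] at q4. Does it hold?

Sat(¬r) = {q0, q1, q2, q5}
Sat(a ∧ ¬r) = {q1, q2}
Sat(r ∨ a) = {q1, q2, q3, q4}
EG (r ∨ a): greatest fixpoint, start Z0 = {q1, q2, q3, q4}, keep only states in Sat with some successor in Z. Already a fixed point.
Sat(EG (r ∨ a)) = {q1, q2, q3, q4}
E[(a ∧ ¬r) U EG (r ∨ a)]: least fixpoint, start Z0 = Sat(EG (r ∨ a)) = {q1, q2, q3, q4}, add states in Sat(a ∧ ¬r) with some successor in Z. Already a fixed point.
Sat(E[(a ∧ ¬r) U EG (r ∨ a)]) = {q1, q2, q3, q4}
q4 ∈ Sat(E[(a ∧ ¬r) U EG (r ∨ a)]) = {q1, q2, q3, q4}, so the formula holds at q4.

Yes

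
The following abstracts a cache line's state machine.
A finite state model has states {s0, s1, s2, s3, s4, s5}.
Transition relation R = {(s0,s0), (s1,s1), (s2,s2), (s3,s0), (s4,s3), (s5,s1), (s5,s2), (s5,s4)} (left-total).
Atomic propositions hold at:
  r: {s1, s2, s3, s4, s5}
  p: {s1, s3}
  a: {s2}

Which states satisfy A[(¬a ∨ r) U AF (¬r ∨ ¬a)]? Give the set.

Sat(¬a) = {s0, s1, s3, s4, s5}
Sat(¬a ∨ r) = {s0, s1, s2, s3, s4, s5}
Sat(¬r) = {s0}
Sat(¬r ∨ ¬a) = {s0, s1, s3, s4, s5}
AF (¬r ∨ ¬a): least fixpoint, start Z0 = {s0, s1, s3, s4, s5}, add states with every successor in Z. Already a fixed point.
Sat(AF (¬r ∨ ¬a)) = {s0, s1, s3, s4, s5}
A[(¬a ∨ r) U AF (¬r ∨ ¬a)]: least fixpoint, start Z0 = Sat(AF (¬r ∨ ¬a)) = {s0, s1, s3, s4, s5}, add states in Sat(¬a ∨ r) with every successor in Z. Already a fixed point.
Sat(A[(¬a ∨ r) U AF (¬r ∨ ¬a)]) = {s0, s1, s3, s4, s5}

{s0, s1, s3, s4, s5}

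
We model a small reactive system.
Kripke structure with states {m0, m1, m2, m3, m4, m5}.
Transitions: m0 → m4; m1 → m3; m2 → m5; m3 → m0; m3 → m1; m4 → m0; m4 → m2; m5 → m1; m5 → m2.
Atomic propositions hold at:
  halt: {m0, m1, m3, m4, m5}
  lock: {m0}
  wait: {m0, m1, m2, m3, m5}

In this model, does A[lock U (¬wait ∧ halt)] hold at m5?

No

Sat(¬wait) = {m4}
Sat(¬wait ∧ halt) = {m4}
A[lock U (¬wait ∧ halt)]: least fixpoint, start Z0 = Sat((¬wait ∧ halt)) = {m4}, add states in Sat(lock) with every successor in Z. Z1 = {m0, m4}; fixed.
Sat(A[lock U (¬wait ∧ halt)]) = {m0, m4}
m5 ∉ Sat(A[lock U (¬wait ∧ halt)]) = {m0, m4}, so the formula does not hold at m5.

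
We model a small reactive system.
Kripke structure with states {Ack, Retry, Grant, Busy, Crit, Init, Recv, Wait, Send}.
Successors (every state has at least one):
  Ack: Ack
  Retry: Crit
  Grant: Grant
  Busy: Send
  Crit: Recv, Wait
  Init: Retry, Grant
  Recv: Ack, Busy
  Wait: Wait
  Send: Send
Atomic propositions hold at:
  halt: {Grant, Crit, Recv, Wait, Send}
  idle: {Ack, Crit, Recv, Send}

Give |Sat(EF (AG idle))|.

7

AG idle: greatest fixpoint, start Z0 = {Ack, Crit, Recv, Send}, keep only states in Sat with every successor in Z. Z1 = {Ack, Send}; fixed.
Sat(AG idle) = {Ack, Send}
EF (AG idle): least fixpoint, start Z0 = {Ack, Send}, add states with some successor in Z. Z1 = {Ack, Busy, Recv, Send}; Z2 = {Ack, Busy, Crit, Recv, Send}; Z3 = {Ack, Retry, Busy, Crit, Recv, Send}; Z4 = {Ack, Retry, Busy, Crit, Init, Recv, Send}; fixed.
Sat(EF (AG idle)) = {Ack, Retry, Busy, Crit, Init, Recv, Send}
|Sat(EF (AG idle))| = |{Ack, Retry, Busy, Crit, Init, Recv, Send}| = 7.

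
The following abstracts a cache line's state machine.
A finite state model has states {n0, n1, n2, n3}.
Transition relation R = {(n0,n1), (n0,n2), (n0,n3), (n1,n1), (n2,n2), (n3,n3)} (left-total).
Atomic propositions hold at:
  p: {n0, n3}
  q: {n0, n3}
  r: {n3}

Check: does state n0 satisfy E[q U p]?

E[q U p]: least fixpoint, start Z0 = Sat(p) = {n0, n3}, add states in Sat(q) with some successor in Z. Already a fixed point.
Sat(E[q U p]) = {n0, n3}
n0 ∈ Sat(E[q U p]) = {n0, n3}, so the formula holds at n0.

Yes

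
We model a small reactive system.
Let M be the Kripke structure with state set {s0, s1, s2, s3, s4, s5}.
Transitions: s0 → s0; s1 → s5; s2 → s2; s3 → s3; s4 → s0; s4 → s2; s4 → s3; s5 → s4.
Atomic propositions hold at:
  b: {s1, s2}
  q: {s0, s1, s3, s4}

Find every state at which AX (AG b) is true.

{s2}

AG b: greatest fixpoint, start Z0 = {s1, s2}, keep only states in Sat with every successor in Z. Z1 = {s2}; fixed.
Sat(AG b) = {s2}
Sat(AX (AG b)) = {s : every successor in {s2}} = {s2}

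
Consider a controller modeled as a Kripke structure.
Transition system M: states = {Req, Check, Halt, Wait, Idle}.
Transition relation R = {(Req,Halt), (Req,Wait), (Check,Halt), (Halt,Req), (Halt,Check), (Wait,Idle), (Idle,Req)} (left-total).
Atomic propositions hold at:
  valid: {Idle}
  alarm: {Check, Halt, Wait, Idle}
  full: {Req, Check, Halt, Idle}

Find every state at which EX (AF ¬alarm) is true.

{Req, Halt, Wait, Idle}

Sat(¬alarm) = {Req}
AF ¬alarm: least fixpoint, start Z0 = {Req}, add states with every successor in Z. Z1 = {Req, Idle}; Z2 = {Req, Wait, Idle}; fixed.
Sat(AF ¬alarm) = {Req, Wait, Idle}
Sat(EX (AF ¬alarm)) = {s : some successor in {Req, Wait, Idle}} = {Req, Halt, Wait, Idle}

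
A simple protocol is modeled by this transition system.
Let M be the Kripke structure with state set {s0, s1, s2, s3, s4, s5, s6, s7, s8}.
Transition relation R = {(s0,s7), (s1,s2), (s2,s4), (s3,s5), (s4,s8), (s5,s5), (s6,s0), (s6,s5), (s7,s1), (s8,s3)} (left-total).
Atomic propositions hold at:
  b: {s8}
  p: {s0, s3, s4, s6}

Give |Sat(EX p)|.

Sat(EX p) = {s : some successor in {s0, s3, s4, s6}} = {s2, s6, s8}
|Sat(EX p)| = |{s2, s6, s8}| = 3.

3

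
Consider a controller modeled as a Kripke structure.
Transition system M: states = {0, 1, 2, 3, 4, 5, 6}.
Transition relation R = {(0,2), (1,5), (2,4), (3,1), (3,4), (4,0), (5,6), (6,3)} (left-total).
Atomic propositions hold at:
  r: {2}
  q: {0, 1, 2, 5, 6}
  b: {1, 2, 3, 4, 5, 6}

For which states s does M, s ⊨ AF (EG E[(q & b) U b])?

Sat(q & b) = {1, 2, 5, 6}
E[(q & b) U b]: least fixpoint, start Z0 = Sat(b) = {1, 2, 3, 4, 5, 6}, add states in Sat(q & b) with some successor in Z. Already a fixed point.
Sat(E[(q & b) U b]) = {1, 2, 3, 4, 5, 6}
EG E[(q & b) U b]: greatest fixpoint, start Z0 = {1, 2, 3, 4, 5, 6}, keep only states in Sat with some successor in Z. Z1 = {1, 2, 3, 5, 6}; Z2 = {1, 3, 5, 6}; fixed.
Sat(EG E[(q & b) U b]) = {1, 3, 5, 6}
AF (EG E[(q & b) U b]): least fixpoint, start Z0 = {1, 3, 5, 6}, add states with every successor in Z. Already a fixed point.
Sat(AF (EG E[(q & b) U b])) = {1, 3, 5, 6}

{1, 3, 5, 6}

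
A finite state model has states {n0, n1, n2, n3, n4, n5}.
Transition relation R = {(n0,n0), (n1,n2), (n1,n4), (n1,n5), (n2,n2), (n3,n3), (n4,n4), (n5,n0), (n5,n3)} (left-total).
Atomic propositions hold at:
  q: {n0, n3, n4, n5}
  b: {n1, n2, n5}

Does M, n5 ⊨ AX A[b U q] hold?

Yes

A[b U q]: least fixpoint, start Z0 = Sat(q) = {n0, n3, n4, n5}, add states in Sat(b) with every successor in Z. Already a fixed point.
Sat(A[b U q]) = {n0, n3, n4, n5}
Sat(AX A[b U q]) = {s : every successor in {n0, n3, n4, n5}} = {n0, n3, n4, n5}
n5 ∈ Sat(AX A[b U q]) = {n0, n3, n4, n5}, so the formula holds at n5.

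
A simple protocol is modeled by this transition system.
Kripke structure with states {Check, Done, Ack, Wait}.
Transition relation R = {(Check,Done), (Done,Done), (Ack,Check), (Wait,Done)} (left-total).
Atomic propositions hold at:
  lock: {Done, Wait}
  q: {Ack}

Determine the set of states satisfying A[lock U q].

{Ack}

A[lock U q]: least fixpoint, start Z0 = Sat(q) = {Ack}, add states in Sat(lock) with every successor in Z. Already a fixed point.
Sat(A[lock U q]) = {Ack}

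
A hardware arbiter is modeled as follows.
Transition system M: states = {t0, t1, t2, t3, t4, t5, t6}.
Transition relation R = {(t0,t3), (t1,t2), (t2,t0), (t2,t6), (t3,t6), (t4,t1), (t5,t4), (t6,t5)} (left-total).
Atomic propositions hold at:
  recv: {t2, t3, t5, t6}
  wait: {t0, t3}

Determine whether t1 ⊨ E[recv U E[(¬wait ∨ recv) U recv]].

Yes

Sat(¬wait) = {t1, t2, t4, t5, t6}
Sat(¬wait ∨ recv) = {t1, t2, t3, t4, t5, t6}
E[(¬wait ∨ recv) U recv]: least fixpoint, start Z0 = Sat(recv) = {t2, t3, t5, t6}, add states in Sat(¬wait ∨ recv) with some successor in Z. Z1 = {t1, t2, t3, t5, t6}; Z2 = {t1, t2, t3, t4, t5, t6}; fixed.
Sat(E[(¬wait ∨ recv) U recv]) = {t1, t2, t3, t4, t5, t6}
E[recv U E[(¬wait ∨ recv) U recv]]: least fixpoint, start Z0 = Sat(E[(¬wait ∨ recv) U recv]) = {t1, t2, t3, t4, t5, t6}, add states in Sat(recv) with some successor in Z. Already a fixed point.
Sat(E[recv U E[(¬wait ∨ recv) U recv]]) = {t1, t2, t3, t4, t5, t6}
t1 ∈ Sat(E[recv U E[(¬wait ∨ recv) U recv]]) = {t1, t2, t3, t4, t5, t6}, so the formula holds at t1.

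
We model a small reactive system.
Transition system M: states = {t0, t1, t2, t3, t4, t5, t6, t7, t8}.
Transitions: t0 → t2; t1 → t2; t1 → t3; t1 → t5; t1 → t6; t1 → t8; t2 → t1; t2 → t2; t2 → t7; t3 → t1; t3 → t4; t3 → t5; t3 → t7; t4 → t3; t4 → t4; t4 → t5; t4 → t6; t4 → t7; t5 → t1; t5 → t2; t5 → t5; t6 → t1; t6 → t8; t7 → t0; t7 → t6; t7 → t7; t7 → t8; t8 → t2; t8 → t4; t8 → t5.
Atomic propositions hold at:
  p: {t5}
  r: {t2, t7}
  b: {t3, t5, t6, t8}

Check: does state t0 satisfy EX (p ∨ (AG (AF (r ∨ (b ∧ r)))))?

Sat(b ∧ r) = ∅
Sat(r ∨ (b ∧ r)) = {t2, t7}
AF (r ∨ (b ∧ r)): least fixpoint, start Z0 = {t2, t7}, add states with every successor in Z. Z1 = {t0, t2, t7}; fixed.
Sat(AF (r ∨ (b ∧ r))) = {t0, t2, t7}
AG (AF (r ∨ (b ∧ r))): greatest fixpoint, start Z0 = {t0, t2, t7}, keep only states in Sat with every successor in Z. Z1 = {t0}; Z2 = ∅; fixed.
Sat(AG (AF (r ∨ (b ∧ r)))) = ∅
Sat(p ∨ (AG (AF (r ∨ (b ∧ r))))) = {t5}
Sat(EX (p ∨ (AG (AF (r ∨ (b ∧ r)))))) = {s : some successor in {t5}} = {t1, t3, t4, t5, t8}
t0 ∉ Sat(EX (p ∨ (AG (AF (r ∨ (b ∧ r)))))) = {t1, t3, t4, t5, t8}, so the formula does not hold at t0.

No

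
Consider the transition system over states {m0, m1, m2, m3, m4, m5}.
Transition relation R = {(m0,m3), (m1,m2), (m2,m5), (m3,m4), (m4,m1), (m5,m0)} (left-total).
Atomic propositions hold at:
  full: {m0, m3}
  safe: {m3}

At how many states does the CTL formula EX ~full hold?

4

Sat(~full) = {m1, m2, m4, m5}
Sat(EX ~full) = {s : some successor in {m1, m2, m4, m5}} = {m1, m2, m3, m4}
|Sat(EX ~full)| = |{m1, m2, m3, m4}| = 4.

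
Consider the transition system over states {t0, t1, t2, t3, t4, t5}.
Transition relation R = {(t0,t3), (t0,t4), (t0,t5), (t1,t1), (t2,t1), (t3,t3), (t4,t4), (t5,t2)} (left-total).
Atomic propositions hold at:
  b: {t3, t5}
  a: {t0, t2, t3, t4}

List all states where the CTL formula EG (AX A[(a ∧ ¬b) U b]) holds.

{t3}

Sat(¬b) = {t0, t1, t2, t4}
Sat(a ∧ ¬b) = {t0, t2, t4}
A[(a ∧ ¬b) U b]: least fixpoint, start Z0 = Sat(b) = {t3, t5}, add states in Sat(a ∧ ¬b) with every successor in Z. Already a fixed point.
Sat(A[(a ∧ ¬b) U b]) = {t3, t5}
Sat(AX A[(a ∧ ¬b) U b]) = {s : every successor in {t3, t5}} = {t3}
EG (AX A[(a ∧ ¬b) U b]): greatest fixpoint, start Z0 = {t3}, keep only states in Sat with some successor in Z. Already a fixed point.
Sat(EG (AX A[(a ∧ ¬b) U b])) = {t3}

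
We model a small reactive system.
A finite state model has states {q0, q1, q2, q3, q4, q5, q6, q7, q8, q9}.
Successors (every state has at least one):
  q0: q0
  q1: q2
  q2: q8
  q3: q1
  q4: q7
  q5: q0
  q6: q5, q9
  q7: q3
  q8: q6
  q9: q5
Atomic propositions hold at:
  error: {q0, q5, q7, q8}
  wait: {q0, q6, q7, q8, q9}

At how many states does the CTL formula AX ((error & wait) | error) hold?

5

Sat(error & wait) = {q0, q7, q8}
Sat((error & wait) | error) = {q0, q5, q7, q8}
Sat(AX ((error & wait) | error)) = {s : every successor in {q0, q5, q7, q8}} = {q0, q2, q4, q5, q9}
|Sat(AX ((error & wait) | error))| = |{q0, q2, q4, q5, q9}| = 5.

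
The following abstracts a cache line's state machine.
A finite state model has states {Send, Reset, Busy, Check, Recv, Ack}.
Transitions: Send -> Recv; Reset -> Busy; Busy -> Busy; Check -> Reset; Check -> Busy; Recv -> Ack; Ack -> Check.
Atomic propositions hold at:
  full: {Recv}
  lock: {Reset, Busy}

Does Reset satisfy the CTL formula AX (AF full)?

No

AF full: least fixpoint, start Z0 = {Recv}, add states with every successor in Z. Z1 = {Send, Recv}; fixed.
Sat(AF full) = {Send, Recv}
Sat(AX (AF full)) = {s : every successor in {Send, Recv}} = {Send}
Reset ∉ Sat(AX (AF full)) = {Send}, so the formula does not hold at Reset.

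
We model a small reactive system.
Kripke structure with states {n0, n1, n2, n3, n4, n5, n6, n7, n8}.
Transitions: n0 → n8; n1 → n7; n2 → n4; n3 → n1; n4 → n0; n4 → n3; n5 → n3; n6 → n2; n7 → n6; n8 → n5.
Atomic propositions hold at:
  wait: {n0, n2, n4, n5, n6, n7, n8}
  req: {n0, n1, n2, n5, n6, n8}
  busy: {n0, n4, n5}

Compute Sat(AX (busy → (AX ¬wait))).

{n0, n1, n3, n5, n6, n7, n8}

Sat(¬wait) = {n1, n3}
Sat(AX ¬wait) = {s : every successor in {n1, n3}} = {n3, n5}
Sat(busy → (AX ¬wait)) = {n1, n2, n3, n5, n6, n7, n8}
Sat(AX (busy → (AX ¬wait))) = {s : every successor in {n1, n2, n3, n5, n6, n7, n8}} = {n0, n1, n3, n5, n6, n7, n8}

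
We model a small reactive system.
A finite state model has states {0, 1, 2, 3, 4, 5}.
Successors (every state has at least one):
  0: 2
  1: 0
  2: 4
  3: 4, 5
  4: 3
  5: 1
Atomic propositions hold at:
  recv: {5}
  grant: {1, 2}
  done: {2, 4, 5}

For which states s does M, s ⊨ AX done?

{0, 2, 3}

Sat(AX done) = {s : every successor in {2, 4, 5}} = {0, 2, 3}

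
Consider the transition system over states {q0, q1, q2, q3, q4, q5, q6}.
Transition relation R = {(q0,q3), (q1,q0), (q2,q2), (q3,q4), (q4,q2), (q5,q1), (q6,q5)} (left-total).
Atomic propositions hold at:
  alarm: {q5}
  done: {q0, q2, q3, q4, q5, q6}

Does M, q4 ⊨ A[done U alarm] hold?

A[done U alarm]: least fixpoint, start Z0 = Sat(alarm) = {q5}, add states in Sat(done) with every successor in Z. Z1 = {q5, q6}; fixed.
Sat(A[done U alarm]) = {q5, q6}
q4 ∉ Sat(A[done U alarm]) = {q5, q6}, so the formula does not hold at q4.

No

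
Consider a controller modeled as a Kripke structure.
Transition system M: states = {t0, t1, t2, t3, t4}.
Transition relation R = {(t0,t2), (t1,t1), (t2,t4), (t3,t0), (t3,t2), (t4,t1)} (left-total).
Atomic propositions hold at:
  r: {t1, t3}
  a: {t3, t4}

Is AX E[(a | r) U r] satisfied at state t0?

No

Sat(a | r) = {t1, t3, t4}
E[(a | r) U r]: least fixpoint, start Z0 = Sat(r) = {t1, t3}, add states in Sat(a | r) with some successor in Z. Z1 = {t1, t3, t4}; fixed.
Sat(E[(a | r) U r]) = {t1, t3, t4}
Sat(AX E[(a | r) U r]) = {s : every successor in {t1, t3, t4}} = {t1, t2, t4}
t0 ∉ Sat(AX E[(a | r) U r]) = {t1, t2, t4}, so the formula does not hold at t0.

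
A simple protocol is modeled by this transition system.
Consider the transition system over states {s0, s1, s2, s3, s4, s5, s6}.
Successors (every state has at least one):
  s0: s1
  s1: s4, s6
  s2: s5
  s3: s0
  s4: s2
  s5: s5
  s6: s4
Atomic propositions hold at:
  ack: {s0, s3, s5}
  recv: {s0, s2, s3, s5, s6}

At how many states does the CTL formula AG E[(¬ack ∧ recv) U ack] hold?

2

Sat(¬ack) = {s1, s2, s4, s6}
Sat(¬ack ∧ recv) = {s2, s6}
E[(¬ack ∧ recv) U ack]: least fixpoint, start Z0 = Sat(ack) = {s0, s3, s5}, add states in Sat(¬ack ∧ recv) with some successor in Z. Z1 = {s0, s2, s3, s5}; fixed.
Sat(E[(¬ack ∧ recv) U ack]) = {s0, s2, s3, s5}
AG E[(¬ack ∧ recv) U ack]: greatest fixpoint, start Z0 = {s0, s2, s3, s5}, keep only states in Sat with every successor in Z. Z1 = {s2, s3, s5}; Z2 = {s2, s5}; fixed.
Sat(AG E[(¬ack ∧ recv) U ack]) = {s2, s5}
|Sat(AG E[(¬ack ∧ recv) U ack])| = |{s2, s5}| = 2.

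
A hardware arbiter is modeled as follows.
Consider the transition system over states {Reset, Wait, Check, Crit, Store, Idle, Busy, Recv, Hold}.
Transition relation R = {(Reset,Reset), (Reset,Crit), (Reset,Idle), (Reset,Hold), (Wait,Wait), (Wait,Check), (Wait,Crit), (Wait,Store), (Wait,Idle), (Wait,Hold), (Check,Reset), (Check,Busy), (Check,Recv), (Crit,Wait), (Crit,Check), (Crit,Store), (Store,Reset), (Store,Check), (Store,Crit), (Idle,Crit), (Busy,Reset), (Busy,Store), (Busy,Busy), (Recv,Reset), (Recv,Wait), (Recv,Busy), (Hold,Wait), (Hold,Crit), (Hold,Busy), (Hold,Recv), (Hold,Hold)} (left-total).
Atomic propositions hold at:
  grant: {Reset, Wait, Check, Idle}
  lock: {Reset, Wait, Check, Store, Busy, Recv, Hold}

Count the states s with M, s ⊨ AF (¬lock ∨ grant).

6

Sat(¬lock) = {Crit, Idle}
Sat(¬lock ∨ grant) = {Reset, Wait, Check, Crit, Idle}
AF (¬lock ∨ grant): least fixpoint, start Z0 = {Reset, Wait, Check, Crit, Idle}, add states with every successor in Z. Z1 = {Reset, Wait, Check, Crit, Store, Idle}; fixed.
Sat(AF (¬lock ∨ grant)) = {Reset, Wait, Check, Crit, Store, Idle}
|Sat(AF (¬lock ∨ grant))| = |{Reset, Wait, Check, Crit, Store, Idle}| = 6.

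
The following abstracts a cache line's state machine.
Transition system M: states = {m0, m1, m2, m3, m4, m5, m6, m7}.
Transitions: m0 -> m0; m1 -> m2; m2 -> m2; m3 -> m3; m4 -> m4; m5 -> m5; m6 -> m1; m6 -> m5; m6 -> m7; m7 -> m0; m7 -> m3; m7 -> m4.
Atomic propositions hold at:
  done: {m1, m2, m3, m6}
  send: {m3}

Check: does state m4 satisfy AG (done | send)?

No

Sat(done | send) = {m1, m2, m3, m6}
AG (done | send): greatest fixpoint, start Z0 = {m1, m2, m3, m6}, keep only states in Sat with every successor in Z. Z1 = {m1, m2, m3}; fixed.
Sat(AG (done | send)) = {m1, m2, m3}
m4 ∉ Sat(AG (done | send)) = {m1, m2, m3}, so the formula does not hold at m4.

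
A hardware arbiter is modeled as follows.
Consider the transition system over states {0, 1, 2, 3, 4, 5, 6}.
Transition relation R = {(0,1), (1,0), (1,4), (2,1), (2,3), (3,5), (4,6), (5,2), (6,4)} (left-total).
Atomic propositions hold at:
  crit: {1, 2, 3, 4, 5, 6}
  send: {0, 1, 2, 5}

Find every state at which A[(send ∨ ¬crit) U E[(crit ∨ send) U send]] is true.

{0, 1, 2, 3, 5}

Sat(¬crit) = {0}
Sat(send ∨ ¬crit) = {0, 1, 2, 5}
Sat(crit ∨ send) = {0, 1, 2, 3, 4, 5, 6}
E[(crit ∨ send) U send]: least fixpoint, start Z0 = Sat(send) = {0, 1, 2, 5}, add states in Sat(crit ∨ send) with some successor in Z. Z1 = {0, 1, 2, 3, 5}; fixed.
Sat(E[(crit ∨ send) U send]) = {0, 1, 2, 3, 5}
A[(send ∨ ¬crit) U E[(crit ∨ send) U send]]: least fixpoint, start Z0 = Sat(E[(crit ∨ send) U send]) = {0, 1, 2, 3, 5}, add states in Sat(send ∨ ¬crit) with every successor in Z. Already a fixed point.
Sat(A[(send ∨ ¬crit) U E[(crit ∨ send) U send]]) = {0, 1, 2, 3, 5}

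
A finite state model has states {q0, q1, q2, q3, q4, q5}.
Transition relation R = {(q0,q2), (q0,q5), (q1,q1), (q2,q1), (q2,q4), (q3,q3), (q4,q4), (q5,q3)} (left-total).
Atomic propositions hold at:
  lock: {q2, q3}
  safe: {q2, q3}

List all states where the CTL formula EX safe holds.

Sat(EX safe) = {s : some successor in {q2, q3}} = {q0, q3, q5}

{q0, q3, q5}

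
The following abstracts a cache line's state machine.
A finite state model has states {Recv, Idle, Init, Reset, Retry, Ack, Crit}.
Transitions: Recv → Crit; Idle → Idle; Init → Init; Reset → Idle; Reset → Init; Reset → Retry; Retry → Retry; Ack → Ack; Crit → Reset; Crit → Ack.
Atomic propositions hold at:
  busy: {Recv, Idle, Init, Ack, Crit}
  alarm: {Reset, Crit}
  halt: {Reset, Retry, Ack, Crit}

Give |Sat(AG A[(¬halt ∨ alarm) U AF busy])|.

3

Sat(¬halt) = {Recv, Idle, Init}
Sat(¬halt ∨ alarm) = {Recv, Idle, Init, Reset, Crit}
AF busy: least fixpoint, start Z0 = {Recv, Idle, Init, Ack, Crit}, add states with every successor in Z. Already a fixed point.
Sat(AF busy) = {Recv, Idle, Init, Ack, Crit}
A[(¬halt ∨ alarm) U AF busy]: least fixpoint, start Z0 = Sat(AF busy) = {Recv, Idle, Init, Ack, Crit}, add states in Sat(¬halt ∨ alarm) with every successor in Z. Already a fixed point.
Sat(A[(¬halt ∨ alarm) U AF busy]) = {Recv, Idle, Init, Ack, Crit}
AG A[(¬halt ∨ alarm) U AF busy]: greatest fixpoint, start Z0 = {Recv, Idle, Init, Ack, Crit}, keep only states in Sat with every successor in Z. Z1 = {Recv, Idle, Init, Ack}; Z2 = {Idle, Init, Ack}; fixed.
Sat(AG A[(¬halt ∨ alarm) U AF busy]) = {Idle, Init, Ack}
|Sat(AG A[(¬halt ∨ alarm) U AF busy])| = |{Idle, Init, Ack}| = 3.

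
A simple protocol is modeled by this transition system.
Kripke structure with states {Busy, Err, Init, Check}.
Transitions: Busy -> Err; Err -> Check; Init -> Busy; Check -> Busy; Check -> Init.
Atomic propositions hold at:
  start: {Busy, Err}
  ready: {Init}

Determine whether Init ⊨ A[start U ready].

Yes

A[start U ready]: least fixpoint, start Z0 = Sat(ready) = {Init}, add states in Sat(start) with every successor in Z. Already a fixed point.
Sat(A[start U ready]) = {Init}
Init ∈ Sat(A[start U ready]) = {Init}, so the formula holds at Init.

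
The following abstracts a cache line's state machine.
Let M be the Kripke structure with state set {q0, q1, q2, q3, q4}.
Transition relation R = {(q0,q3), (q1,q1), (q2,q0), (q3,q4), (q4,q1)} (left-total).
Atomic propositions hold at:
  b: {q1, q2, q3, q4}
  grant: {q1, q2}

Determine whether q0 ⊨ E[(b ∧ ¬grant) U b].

Sat(¬grant) = {q0, q3, q4}
Sat(b ∧ ¬grant) = {q3, q4}
E[(b ∧ ¬grant) U b]: least fixpoint, start Z0 = Sat(b) = {q1, q2, q3, q4}, add states in Sat(b ∧ ¬grant) with some successor in Z. Already a fixed point.
Sat(E[(b ∧ ¬grant) U b]) = {q1, q2, q3, q4}
q0 ∉ Sat(E[(b ∧ ¬grant) U b]) = {q1, q2, q3, q4}, so the formula does not hold at q0.

No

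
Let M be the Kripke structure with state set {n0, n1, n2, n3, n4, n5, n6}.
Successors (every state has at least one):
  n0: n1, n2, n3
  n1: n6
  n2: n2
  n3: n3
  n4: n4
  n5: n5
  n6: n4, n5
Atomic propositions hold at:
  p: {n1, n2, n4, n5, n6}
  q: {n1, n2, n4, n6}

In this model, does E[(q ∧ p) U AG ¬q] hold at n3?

Sat(q ∧ p) = {n1, n2, n4, n6}
Sat(¬q) = {n0, n3, n5}
AG ¬q: greatest fixpoint, start Z0 = {n0, n3, n5}, keep only states in Sat with every successor in Z. Z1 = {n3, n5}; fixed.
Sat(AG ¬q) = {n3, n5}
E[(q ∧ p) U AG ¬q]: least fixpoint, start Z0 = Sat(AG ¬q) = {n3, n5}, add states in Sat(q ∧ p) with some successor in Z. Z1 = {n3, n5, n6}; Z2 = {n1, n3, n5, n6}; fixed.
Sat(E[(q ∧ p) U AG ¬q]) = {n1, n3, n5, n6}
n3 ∈ Sat(E[(q ∧ p) U AG ¬q]) = {n1, n3, n5, n6}, so the formula holds at n3.

Yes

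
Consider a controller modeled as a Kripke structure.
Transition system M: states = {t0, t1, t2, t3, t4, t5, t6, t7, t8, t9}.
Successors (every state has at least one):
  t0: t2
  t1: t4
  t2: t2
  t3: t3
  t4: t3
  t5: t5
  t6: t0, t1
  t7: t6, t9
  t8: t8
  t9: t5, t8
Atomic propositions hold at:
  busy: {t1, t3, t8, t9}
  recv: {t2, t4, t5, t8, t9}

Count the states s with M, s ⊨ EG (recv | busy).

Sat(recv | busy) = {t1, t2, t3, t4, t5, t8, t9}
EG (recv | busy): greatest fixpoint, start Z0 = {t1, t2, t3, t4, t5, t8, t9}, keep only states in Sat with some successor in Z. Already a fixed point.
Sat(EG (recv | busy)) = {t1, t2, t3, t4, t5, t8, t9}
|Sat(EG (recv | busy))| = |{t1, t2, t3, t4, t5, t8, t9}| = 7.

7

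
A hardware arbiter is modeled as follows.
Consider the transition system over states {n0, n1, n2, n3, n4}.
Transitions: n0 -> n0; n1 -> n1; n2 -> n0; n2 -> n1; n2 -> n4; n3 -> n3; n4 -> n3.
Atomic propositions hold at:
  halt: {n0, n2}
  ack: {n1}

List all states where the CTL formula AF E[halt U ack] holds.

E[halt U ack]: least fixpoint, start Z0 = Sat(ack) = {n1}, add states in Sat(halt) with some successor in Z. Z1 = {n1, n2}; fixed.
Sat(E[halt U ack]) = {n1, n2}
AF E[halt U ack]: least fixpoint, start Z0 = {n1, n2}, add states with every successor in Z. Already a fixed point.
Sat(AF E[halt U ack]) = {n1, n2}

{n1, n2}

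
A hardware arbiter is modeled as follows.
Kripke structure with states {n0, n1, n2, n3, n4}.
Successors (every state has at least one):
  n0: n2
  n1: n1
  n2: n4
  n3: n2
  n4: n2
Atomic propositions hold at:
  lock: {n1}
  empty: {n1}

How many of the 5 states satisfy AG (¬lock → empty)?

Sat(¬lock) = {n0, n2, n3, n4}
Sat(¬lock → empty) = {n1}
AG (¬lock → empty): greatest fixpoint, start Z0 = {n1}, keep only states in Sat with every successor in Z. Already a fixed point.
Sat(AG (¬lock → empty)) = {n1}
|Sat(AG (¬lock → empty))| = |{n1}| = 1.

1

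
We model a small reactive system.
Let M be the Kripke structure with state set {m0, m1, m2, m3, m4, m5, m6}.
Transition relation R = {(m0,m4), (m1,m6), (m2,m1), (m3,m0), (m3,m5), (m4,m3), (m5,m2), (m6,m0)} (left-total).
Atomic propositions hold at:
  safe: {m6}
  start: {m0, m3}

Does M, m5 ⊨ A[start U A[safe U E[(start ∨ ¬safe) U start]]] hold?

No

Sat(¬safe) = {m0, m1, m2, m3, m4, m5}
Sat(start ∨ ¬safe) = {m0, m1, m2, m3, m4, m5}
E[(start ∨ ¬safe) U start]: least fixpoint, start Z0 = Sat(start) = {m0, m3}, add states in Sat(start ∨ ¬safe) with some successor in Z. Z1 = {m0, m3, m4}; fixed.
Sat(E[(start ∨ ¬safe) U start]) = {m0, m3, m4}
A[safe U E[(start ∨ ¬safe) U start]]: least fixpoint, start Z0 = Sat(E[(start ∨ ¬safe) U start]) = {m0, m3, m4}, add states in Sat(safe) with every successor in Z. Z1 = {m0, m3, m4, m6}; fixed.
Sat(A[safe U E[(start ∨ ¬safe) U start]]) = {m0, m3, m4, m6}
A[start U A[safe U E[(start ∨ ¬safe) U start]]]: least fixpoint, start Z0 = Sat(A[safe U E[(start ∨ ¬safe) U start]]) = {m0, m3, m4, m6}, add states in Sat(start) with every successor in Z. Already a fixed point.
Sat(A[start U A[safe U E[(start ∨ ¬safe) U start]]]) = {m0, m3, m4, m6}
m5 ∉ Sat(A[start U A[safe U E[(start ∨ ¬safe) U start]]]) = {m0, m3, m4, m6}, so the formula does not hold at m5.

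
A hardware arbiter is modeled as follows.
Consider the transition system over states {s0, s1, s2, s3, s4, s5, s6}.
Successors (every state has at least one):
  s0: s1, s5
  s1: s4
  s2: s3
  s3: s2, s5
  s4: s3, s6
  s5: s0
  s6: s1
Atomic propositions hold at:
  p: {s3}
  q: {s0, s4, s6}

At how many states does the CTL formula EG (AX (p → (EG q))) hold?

EG q: greatest fixpoint, start Z0 = {s0, s4, s6}, keep only states in Sat with some successor in Z. Z1 = {s4}; Z2 = ∅; fixed.
Sat(EG q) = ∅
Sat(p → (EG q)) = {s0, s1, s2, s4, s5, s6}
Sat(AX (p → (EG q))) = {s : every successor in {s0, s1, s2, s4, s5, s6}} = {s0, s1, s3, s5, s6}
EG (AX (p → (EG q))): greatest fixpoint, start Z0 = {s0, s1, s3, s5, s6}, keep only states in Sat with some successor in Z. Z1 = {s0, s3, s5, s6}; Z2 = {s0, s3, s5}; fixed.
Sat(EG (AX (p → (EG q)))) = {s0, s3, s5}
|Sat(EG (AX (p → (EG q))))| = |{s0, s3, s5}| = 3.

3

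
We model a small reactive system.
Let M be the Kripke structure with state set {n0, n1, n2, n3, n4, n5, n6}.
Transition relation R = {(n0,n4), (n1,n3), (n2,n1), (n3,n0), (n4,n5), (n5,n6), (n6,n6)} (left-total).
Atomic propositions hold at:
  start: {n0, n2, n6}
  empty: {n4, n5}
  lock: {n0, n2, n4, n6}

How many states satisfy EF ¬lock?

Sat(¬lock) = {n1, n3, n5}
EF ¬lock: least fixpoint, start Z0 = {n1, n3, n5}, add states with some successor in Z. Z1 = {n1, n2, n3, n4, n5}; Z2 = {n0, n1, n2, n3, n4, n5}; fixed.
Sat(EF ¬lock) = {n0, n1, n2, n3, n4, n5}
|Sat(EF ¬lock)| = |{n0, n1, n2, n3, n4, n5}| = 6.

6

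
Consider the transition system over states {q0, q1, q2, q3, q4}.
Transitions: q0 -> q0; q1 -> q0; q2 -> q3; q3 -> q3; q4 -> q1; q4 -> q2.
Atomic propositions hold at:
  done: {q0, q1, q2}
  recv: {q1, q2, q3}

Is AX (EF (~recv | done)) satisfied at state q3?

No

Sat(~recv) = {q0, q4}
Sat(~recv | done) = {q0, q1, q2, q4}
EF (~recv | done): least fixpoint, start Z0 = {q0, q1, q2, q4}, add states with some successor in Z. Already a fixed point.
Sat(EF (~recv | done)) = {q0, q1, q2, q4}
Sat(AX (EF (~recv | done))) = {s : every successor in {q0, q1, q2, q4}} = {q0, q1, q4}
q3 ∉ Sat(AX (EF (~recv | done))) = {q0, q1, q4}, so the formula does not hold at q3.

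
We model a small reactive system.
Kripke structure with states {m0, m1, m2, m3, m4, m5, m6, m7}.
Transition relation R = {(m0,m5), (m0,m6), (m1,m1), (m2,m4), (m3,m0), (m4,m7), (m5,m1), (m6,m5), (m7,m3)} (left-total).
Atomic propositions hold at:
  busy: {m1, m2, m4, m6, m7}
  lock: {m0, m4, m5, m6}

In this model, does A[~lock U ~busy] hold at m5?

Yes

Sat(~lock) = {m1, m2, m3, m7}
Sat(~busy) = {m0, m3, m5}
A[~lock U ~busy]: least fixpoint, start Z0 = Sat(~busy) = {m0, m3, m5}, add states in Sat(~lock) with every successor in Z. Z1 = {m0, m3, m5, m7}; fixed.
Sat(A[~lock U ~busy]) = {m0, m3, m5, m7}
m5 ∈ Sat(A[~lock U ~busy]) = {m0, m3, m5, m7}, so the formula holds at m5.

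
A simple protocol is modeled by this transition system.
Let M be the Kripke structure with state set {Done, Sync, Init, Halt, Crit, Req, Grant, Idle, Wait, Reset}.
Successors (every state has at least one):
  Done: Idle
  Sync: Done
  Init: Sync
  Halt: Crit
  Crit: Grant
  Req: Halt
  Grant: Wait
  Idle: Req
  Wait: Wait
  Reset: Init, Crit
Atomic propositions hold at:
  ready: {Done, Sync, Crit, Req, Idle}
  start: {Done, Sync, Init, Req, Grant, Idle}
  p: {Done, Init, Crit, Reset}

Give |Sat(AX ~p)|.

Sat(~p) = {Sync, Halt, Req, Grant, Idle, Wait}
Sat(AX ~p) = {s : every successor in {Sync, Halt, Req, Grant, Idle, Wait}} = {Done, Init, Crit, Req, Grant, Idle, Wait}
|Sat(AX ~p)| = |{Done, Init, Crit, Req, Grant, Idle, Wait}| = 7.

7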